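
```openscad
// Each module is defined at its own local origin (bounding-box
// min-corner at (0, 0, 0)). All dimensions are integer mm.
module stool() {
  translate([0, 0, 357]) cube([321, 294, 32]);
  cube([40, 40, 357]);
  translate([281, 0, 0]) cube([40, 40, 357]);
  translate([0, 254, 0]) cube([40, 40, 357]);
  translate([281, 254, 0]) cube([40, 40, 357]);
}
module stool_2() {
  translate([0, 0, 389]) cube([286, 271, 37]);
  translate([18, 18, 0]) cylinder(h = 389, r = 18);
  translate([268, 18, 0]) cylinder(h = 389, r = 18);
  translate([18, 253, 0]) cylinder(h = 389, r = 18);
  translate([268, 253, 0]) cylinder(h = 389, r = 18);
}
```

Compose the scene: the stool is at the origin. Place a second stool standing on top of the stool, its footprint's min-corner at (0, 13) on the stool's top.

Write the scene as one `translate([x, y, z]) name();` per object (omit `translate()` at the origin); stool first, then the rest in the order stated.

stool();
translate([0, 13, 389]) stool_2();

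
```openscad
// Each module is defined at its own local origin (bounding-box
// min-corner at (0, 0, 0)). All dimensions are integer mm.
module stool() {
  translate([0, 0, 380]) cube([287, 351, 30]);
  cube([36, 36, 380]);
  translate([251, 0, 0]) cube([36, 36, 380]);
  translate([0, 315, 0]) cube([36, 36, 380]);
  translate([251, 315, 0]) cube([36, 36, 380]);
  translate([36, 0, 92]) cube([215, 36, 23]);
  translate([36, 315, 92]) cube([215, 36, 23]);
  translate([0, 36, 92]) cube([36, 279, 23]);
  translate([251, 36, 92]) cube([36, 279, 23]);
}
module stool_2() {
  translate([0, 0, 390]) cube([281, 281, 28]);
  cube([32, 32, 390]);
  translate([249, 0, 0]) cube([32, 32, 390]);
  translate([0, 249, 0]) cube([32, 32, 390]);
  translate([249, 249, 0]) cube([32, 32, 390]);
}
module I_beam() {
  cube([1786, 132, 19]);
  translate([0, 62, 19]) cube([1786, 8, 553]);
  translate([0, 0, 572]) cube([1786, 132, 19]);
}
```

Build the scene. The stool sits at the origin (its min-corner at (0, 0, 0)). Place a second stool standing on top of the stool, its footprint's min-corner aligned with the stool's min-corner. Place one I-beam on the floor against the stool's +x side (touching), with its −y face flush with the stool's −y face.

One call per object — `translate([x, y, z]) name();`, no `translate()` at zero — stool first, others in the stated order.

stool();
translate([0, 0, 410]) stool_2();
translate([287, 0, 0]) I_beam();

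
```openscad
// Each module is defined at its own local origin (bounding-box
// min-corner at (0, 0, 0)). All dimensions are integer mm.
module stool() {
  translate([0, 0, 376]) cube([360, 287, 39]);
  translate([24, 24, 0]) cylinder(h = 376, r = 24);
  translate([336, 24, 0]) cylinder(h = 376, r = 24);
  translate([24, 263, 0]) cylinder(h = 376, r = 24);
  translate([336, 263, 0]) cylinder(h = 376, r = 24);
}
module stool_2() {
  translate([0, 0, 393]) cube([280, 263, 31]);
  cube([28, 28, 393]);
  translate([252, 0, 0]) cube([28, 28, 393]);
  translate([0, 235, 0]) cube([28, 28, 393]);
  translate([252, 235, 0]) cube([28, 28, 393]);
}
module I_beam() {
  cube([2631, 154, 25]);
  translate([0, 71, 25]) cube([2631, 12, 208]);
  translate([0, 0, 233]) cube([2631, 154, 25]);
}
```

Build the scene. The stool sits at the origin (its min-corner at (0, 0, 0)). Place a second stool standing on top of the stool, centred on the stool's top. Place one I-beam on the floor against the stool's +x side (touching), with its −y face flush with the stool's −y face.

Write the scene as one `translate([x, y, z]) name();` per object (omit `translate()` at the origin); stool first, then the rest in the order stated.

stool();
translate([40, 12, 415]) stool_2();
translate([360, 0, 0]) I_beam();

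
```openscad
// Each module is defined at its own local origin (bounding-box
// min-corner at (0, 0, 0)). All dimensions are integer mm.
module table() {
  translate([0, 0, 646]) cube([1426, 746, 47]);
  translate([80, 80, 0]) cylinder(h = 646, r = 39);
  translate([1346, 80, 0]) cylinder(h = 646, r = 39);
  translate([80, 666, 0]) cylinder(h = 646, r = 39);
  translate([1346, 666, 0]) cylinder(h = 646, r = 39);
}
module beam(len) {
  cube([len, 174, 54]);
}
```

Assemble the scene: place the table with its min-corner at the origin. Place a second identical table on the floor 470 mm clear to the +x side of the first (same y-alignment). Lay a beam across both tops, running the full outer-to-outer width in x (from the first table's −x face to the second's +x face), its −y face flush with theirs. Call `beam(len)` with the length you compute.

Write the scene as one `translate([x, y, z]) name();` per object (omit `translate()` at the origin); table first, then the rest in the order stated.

table();
translate([1896, 0, 0]) table();
translate([0, 0, 693]) beam(3322);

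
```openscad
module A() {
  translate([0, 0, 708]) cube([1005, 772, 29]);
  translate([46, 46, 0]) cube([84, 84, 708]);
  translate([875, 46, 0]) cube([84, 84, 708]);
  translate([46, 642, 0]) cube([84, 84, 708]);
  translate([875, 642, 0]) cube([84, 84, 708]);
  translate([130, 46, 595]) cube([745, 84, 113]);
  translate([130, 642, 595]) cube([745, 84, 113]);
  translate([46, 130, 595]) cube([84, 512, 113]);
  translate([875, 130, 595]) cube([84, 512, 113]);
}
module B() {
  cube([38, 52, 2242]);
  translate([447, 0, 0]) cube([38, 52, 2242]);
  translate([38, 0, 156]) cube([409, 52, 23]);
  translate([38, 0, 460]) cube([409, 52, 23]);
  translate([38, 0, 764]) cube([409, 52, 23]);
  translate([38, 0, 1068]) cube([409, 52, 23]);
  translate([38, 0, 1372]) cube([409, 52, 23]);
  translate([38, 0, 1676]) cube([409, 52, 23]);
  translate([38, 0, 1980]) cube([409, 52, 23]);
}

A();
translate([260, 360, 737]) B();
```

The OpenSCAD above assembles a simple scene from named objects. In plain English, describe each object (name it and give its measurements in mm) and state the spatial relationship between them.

A is a rectangular dining table. The top is 1005×772×29 mm with its upper surface at z = 737 mm. It stands on four 84×84 mm square legs, each inset 46 mm from the nearest pair of top edges, running from the floor to the underside of the top. Four apron rails, 84 mm thick and 113 mm tall, run between adjacent legs with their top edges flush with the underside of the top and their outer faces flush with the legs' outer faces.

B is a wooden ladder with two side rails of 38×52 mm section and 2242 mm height, set 485 mm apart overall. Between them run 7 rectangular rungs (52 mm deep, 23 mm thick), front faces flush with the rails' −y face. The bottom of the first rung is 156 mm above the floor and each subsequent rung is 304 mm higher than the one below.

The ladder is on top of the table, centred.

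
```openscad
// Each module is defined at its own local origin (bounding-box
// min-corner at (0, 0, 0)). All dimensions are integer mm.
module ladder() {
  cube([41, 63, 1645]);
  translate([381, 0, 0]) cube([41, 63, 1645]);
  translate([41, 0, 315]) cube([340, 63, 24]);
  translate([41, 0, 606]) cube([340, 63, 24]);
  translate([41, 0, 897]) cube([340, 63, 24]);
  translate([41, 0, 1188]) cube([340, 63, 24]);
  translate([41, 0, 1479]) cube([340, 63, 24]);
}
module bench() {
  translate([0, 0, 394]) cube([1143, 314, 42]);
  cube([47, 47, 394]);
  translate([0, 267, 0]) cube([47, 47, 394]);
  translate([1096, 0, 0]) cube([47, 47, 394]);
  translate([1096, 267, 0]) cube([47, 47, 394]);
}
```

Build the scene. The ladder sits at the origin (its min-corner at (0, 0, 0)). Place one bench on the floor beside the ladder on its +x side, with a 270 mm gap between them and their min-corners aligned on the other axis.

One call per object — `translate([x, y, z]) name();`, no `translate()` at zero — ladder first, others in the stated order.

ladder();
translate([692, 0, 0]) bench();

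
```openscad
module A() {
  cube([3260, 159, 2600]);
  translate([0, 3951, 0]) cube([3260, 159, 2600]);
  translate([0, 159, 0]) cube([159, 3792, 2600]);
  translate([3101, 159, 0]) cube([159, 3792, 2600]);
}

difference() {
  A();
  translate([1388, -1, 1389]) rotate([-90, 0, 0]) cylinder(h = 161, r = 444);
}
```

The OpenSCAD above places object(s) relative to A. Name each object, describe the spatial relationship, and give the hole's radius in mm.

The subtracted cylinder has r = 444 mm.

A is a house frame. The house frame has a circular hole through its front wall. The hole's radius is 444 mm.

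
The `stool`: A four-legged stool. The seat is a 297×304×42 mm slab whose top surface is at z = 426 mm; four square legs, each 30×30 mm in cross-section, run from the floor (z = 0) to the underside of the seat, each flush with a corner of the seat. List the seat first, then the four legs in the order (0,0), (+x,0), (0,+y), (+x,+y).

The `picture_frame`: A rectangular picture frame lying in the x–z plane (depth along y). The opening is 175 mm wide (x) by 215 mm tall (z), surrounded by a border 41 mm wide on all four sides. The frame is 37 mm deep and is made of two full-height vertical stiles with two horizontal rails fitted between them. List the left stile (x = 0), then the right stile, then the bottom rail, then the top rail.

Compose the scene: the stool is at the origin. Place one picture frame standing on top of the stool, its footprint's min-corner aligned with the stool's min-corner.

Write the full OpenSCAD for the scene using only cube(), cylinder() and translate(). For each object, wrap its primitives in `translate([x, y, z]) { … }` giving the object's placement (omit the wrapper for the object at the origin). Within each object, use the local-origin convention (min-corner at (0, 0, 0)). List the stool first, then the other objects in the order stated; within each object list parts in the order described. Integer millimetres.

translate([0, 0, 384]) cube([297, 304, 42]);
cube([30, 30, 384]);
translate([267, 0, 0]) cube([30, 30, 384]);
translate([0, 274, 0]) cube([30, 30, 384]);
translate([267, 274, 0]) cube([30, 30, 384]);
translate([0, 0, 426]) {
  cube([41, 37, 297]);
  translate([216, 0, 0]) cube([41, 37, 297]);
  translate([41, 0, 0]) cube([175, 37, 41]);
  translate([41, 0, 256]) cube([175, 37, 41]);
}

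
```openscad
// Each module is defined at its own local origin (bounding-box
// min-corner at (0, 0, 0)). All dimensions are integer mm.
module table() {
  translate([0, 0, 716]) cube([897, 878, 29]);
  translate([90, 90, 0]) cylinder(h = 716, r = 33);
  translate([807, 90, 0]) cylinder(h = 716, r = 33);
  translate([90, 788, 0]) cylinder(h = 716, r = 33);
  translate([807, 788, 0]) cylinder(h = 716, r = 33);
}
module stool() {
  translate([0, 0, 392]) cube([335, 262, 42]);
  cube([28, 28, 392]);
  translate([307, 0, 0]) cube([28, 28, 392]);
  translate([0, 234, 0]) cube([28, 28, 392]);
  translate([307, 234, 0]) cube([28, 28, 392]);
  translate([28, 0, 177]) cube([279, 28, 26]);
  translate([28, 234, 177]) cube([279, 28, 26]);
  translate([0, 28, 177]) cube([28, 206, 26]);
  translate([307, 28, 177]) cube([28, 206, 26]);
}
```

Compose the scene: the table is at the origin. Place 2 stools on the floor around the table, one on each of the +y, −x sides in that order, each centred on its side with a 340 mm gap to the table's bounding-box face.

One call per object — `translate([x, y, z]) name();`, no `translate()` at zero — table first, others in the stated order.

table();
translate([281, 1218, 0]) stool();
translate([-675, 308, 0]) stool();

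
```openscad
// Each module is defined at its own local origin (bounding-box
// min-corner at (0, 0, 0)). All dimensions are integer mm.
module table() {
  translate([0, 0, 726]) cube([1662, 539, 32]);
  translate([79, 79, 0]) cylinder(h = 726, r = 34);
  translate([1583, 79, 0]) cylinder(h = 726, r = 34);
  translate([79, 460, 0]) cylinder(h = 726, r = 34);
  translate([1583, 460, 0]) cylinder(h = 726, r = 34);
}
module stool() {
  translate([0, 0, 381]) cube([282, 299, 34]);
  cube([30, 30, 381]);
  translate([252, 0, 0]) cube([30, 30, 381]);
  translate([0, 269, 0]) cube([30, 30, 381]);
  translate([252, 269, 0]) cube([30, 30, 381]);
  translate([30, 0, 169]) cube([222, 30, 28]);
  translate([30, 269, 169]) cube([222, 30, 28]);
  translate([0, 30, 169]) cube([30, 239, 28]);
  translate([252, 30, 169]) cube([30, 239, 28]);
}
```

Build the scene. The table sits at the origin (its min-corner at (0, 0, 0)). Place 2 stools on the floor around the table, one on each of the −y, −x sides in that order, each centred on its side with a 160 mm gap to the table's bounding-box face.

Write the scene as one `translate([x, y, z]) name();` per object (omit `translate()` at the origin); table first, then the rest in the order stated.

table();
translate([690, -459, 0]) stool();
translate([-442, 120, 0]) stool();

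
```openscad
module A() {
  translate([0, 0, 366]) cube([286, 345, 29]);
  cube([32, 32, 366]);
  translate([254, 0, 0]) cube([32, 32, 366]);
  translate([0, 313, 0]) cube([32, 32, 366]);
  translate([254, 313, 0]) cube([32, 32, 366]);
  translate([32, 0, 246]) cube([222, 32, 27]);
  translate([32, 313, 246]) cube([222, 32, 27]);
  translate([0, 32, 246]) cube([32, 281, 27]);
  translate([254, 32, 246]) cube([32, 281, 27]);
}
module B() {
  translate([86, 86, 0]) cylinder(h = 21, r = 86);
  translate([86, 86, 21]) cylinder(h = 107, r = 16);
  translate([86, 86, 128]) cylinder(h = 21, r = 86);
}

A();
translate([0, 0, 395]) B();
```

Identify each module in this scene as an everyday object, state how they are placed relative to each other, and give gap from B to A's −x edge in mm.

The spool's min-x is at 0; the stool's min-x is 0; gap = 0 mm.

A is a stool. B is a spool. The spool is on top of the stool. The gap from the spool to the stool's −x edge is 0 mm.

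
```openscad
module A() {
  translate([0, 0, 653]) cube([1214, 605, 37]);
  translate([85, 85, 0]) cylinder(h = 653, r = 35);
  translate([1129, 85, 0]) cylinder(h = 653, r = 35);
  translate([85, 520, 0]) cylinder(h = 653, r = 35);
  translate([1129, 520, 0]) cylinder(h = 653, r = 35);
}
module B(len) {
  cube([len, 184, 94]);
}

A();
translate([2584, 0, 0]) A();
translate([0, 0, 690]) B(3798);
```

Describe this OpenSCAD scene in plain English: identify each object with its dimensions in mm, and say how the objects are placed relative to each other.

A is a table: top 1214 mm (x) × 605 mm (y), 37 mm thick, upper face at z = 690 mm, on four round legs of 70 mm diameter, each leg's bounding box inset 50 mm from the nearest pair of top edges, running from z = 0 to the bottom of the top.

B is a rectangular beam 3798 mm long (x), 184 mm deep (y), 94 mm thick (z).

The beam spans the tops of two tables placed 1370 mm apart, resting at z = 690 mm.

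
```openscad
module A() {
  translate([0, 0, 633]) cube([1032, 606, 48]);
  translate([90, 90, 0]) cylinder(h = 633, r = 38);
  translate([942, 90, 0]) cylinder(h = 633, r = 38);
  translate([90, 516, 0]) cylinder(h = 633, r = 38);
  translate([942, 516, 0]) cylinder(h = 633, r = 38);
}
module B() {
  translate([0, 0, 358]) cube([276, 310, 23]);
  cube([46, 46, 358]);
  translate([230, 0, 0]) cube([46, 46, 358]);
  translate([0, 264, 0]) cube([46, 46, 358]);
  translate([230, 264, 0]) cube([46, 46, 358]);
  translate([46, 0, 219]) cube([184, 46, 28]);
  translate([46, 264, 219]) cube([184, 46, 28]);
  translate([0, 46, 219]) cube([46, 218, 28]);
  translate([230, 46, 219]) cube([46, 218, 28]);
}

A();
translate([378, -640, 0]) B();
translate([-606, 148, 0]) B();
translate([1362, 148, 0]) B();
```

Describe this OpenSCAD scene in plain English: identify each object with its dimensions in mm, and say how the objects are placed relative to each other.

A is a table with a 1032×606 mm rectangular top, 48 mm thick, top surface at z = 681 mm, supported by four round legs of 76 mm diameter, each leg's bounding box inset 52 mm from the nearest pair of top edges, running from the floor.

B is a four-legged stool. The seat is a 276×310×23 mm slab whose top surface is at z = 381 mm; four square legs, each 46×46 mm in cross-section, run from the floor (z = 0) to the underside of the seat, each flush with a corner of the seat. Four stretchers, 46 mm wide and 28 mm tall, connect adjacent legs with their undersides at z = 219 mm, each running between the inner faces of the legs it joins and aligned with the legs' outer faces on the other axis.

Three stools sit around the table at the −y, −x, +x sides.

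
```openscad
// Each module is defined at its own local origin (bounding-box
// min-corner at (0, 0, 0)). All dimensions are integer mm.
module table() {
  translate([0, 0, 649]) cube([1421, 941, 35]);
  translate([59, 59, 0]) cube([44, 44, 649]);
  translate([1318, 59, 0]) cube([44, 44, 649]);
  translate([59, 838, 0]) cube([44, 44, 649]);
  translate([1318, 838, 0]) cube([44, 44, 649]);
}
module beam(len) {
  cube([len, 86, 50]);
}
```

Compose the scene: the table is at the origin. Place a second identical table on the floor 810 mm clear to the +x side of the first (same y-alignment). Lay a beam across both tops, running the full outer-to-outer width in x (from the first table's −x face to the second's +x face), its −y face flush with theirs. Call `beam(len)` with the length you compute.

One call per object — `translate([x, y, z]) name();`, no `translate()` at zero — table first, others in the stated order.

table();
translate([2231, 0, 0]) table();
translate([0, 0, 684]) beam(3652);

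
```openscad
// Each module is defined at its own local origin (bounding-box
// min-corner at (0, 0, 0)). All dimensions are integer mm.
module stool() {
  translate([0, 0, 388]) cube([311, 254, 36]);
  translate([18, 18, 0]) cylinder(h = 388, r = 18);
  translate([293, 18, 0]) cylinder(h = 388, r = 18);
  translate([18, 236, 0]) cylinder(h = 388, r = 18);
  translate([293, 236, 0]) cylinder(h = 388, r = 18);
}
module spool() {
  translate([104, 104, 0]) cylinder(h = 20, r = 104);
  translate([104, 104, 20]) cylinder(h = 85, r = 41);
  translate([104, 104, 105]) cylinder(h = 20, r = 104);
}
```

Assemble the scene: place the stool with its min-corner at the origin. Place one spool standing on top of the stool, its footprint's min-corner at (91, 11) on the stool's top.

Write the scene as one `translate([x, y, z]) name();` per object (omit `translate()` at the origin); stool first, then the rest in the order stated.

stool();
translate([91, 11, 424]) spool();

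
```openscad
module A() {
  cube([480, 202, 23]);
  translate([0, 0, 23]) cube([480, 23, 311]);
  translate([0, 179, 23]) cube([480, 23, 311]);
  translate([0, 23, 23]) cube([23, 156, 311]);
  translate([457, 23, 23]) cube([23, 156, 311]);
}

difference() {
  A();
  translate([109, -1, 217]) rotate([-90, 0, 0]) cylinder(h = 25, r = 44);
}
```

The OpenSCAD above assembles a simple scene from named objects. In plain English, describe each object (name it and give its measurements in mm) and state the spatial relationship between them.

A is an open storage box with external size 480×202×334 mm and wall thickness 23 mm (the base is also 23 mm thick). The base covers the whole footprint; the four walls stand on the base, with the y-facing walls full-width and the x-facing walls fitting between their inner faces.

The open box has a circular hole of radius 44 mm through its front wall, centred at (x = 109, z = 217).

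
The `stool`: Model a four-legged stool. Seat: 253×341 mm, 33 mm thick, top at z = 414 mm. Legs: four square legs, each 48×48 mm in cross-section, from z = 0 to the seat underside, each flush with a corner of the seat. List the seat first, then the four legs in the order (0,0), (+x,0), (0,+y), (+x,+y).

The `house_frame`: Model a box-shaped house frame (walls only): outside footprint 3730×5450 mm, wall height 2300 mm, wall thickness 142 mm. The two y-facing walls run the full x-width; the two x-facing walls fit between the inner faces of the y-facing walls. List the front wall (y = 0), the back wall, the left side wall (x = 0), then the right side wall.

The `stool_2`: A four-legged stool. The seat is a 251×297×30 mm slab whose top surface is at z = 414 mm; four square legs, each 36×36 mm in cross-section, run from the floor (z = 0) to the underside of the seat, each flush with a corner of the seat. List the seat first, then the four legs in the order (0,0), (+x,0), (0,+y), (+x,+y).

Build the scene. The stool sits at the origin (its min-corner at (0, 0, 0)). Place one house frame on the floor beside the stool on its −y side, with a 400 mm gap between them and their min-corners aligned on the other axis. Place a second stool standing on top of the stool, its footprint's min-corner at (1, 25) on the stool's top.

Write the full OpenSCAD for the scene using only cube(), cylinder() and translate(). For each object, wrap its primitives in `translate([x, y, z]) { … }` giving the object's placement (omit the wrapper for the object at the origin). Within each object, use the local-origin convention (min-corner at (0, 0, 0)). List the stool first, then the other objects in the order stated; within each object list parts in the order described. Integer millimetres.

translate([0, 0, 381]) cube([253, 341, 33]);
cube([48, 48, 381]);
translate([205, 0, 0]) cube([48, 48, 381]);
translate([0, 293, 0]) cube([48, 48, 381]);
translate([205, 293, 0]) cube([48, 48, 381]);
translate([0, -5850, 0]) {
  cube([3730, 142, 2300]);
  translate([0, 5308, 0]) cube([3730, 142, 2300]);
  translate([0, 142, 0]) cube([142, 5166, 2300]);
  translate([3588, 142, 0]) cube([142, 5166, 2300]);
}
translate([1, 25, 414]) {
  translate([0, 0, 384]) cube([251, 297, 30]);
  cube([36, 36, 384]);
  translate([215, 0, 0]) cube([36, 36, 384]);
  translate([0, 261, 0]) cube([36, 36, 384]);
  translate([215, 261, 0]) cube([36, 36, 384]);
}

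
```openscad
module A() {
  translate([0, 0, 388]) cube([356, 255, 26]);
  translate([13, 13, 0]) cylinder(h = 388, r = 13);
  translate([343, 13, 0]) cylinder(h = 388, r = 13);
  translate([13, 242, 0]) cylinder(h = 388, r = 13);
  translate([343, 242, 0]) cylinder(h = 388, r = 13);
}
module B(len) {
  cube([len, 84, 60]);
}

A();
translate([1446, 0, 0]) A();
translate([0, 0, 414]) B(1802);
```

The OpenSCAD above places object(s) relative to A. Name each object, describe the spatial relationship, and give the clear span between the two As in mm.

A is a stool. B is a beam. A beam spans the tops of two stools. The clear span between the two stools is 1090 mm.

Second stool starts at x = 1446; first ends at x = 356; clear span = 1446 − 356 = 1090 mm.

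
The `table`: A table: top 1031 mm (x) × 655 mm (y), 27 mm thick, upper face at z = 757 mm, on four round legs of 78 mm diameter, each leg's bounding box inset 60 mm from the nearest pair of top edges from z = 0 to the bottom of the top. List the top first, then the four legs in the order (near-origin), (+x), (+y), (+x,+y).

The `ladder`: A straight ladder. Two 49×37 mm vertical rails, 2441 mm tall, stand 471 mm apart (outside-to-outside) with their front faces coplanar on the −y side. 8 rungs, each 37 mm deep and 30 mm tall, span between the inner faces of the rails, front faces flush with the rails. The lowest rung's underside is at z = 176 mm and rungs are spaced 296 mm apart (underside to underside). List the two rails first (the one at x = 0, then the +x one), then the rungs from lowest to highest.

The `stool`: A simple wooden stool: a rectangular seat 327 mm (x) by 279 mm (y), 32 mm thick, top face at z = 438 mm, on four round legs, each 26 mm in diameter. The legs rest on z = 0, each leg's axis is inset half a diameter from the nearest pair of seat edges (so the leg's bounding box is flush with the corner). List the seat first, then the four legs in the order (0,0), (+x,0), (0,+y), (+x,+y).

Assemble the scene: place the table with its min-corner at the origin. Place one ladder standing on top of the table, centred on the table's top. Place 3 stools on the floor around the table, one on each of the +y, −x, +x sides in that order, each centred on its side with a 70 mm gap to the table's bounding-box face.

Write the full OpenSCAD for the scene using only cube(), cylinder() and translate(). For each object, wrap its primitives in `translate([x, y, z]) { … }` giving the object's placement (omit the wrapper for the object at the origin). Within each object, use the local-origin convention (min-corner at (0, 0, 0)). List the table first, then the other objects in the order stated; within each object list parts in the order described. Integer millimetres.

translate([0, 0, 730]) cube([1031, 655, 27]);
translate([99, 99, 0]) cylinder(h = 730, r = 39);
translate([932, 99, 0]) cylinder(h = 730, r = 39);
translate([99, 556, 0]) cylinder(h = 730, r = 39);
translate([932, 556, 0]) cylinder(h = 730, r = 39);
translate([280, 309, 757]) {
  cube([49, 37, 2441]);
  translate([422, 0, 0]) cube([49, 37, 2441]);
  translate([49, 0, 176]) cube([373, 37, 30]);
  translate([49, 0, 472]) cube([373, 37, 30]);
  translate([49, 0, 768]) cube([373, 37, 30]);
  translate([49, 0, 1064]) cube([373, 37, 30]);
  translate([49, 0, 1360]) cube([373, 37, 30]);
  translate([49, 0, 1656]) cube([373, 37, 30]);
  translate([49, 0, 1952]) cube([373, 37, 30]);
  translate([49, 0, 2248]) cube([373, 37, 30]);
}
translate([352, 725, 0]) {
  translate([0, 0, 406]) cube([327, 279, 32]);
  translate([13, 13, 0]) cylinder(h = 406, r = 13);
  translate([314, 13, 0]) cylinder(h = 406, r = 13);
  translate([13, 266, 0]) cylinder(h = 406, r = 13);
  translate([314, 266, 0]) cylinder(h = 406, r = 13);
}
translate([-397, 188, 0]) {
  translate([0, 0, 406]) cube([327, 279, 32]);
  translate([13, 13, 0]) cylinder(h = 406, r = 13);
  translate([314, 13, 0]) cylinder(h = 406, r = 13);
  translate([13, 266, 0]) cylinder(h = 406, r = 13);
  translate([314, 266, 0]) cylinder(h = 406, r = 13);
}
translate([1101, 188, 0]) {
  translate([0, 0, 406]) cube([327, 279, 32]);
  translate([13, 13, 0]) cylinder(h = 406, r = 13);
  translate([314, 13, 0]) cylinder(h = 406, r = 13);
  translate([13, 266, 0]) cylinder(h = 406, r = 13);
  translate([314, 266, 0]) cylinder(h = 406, r = 13);
}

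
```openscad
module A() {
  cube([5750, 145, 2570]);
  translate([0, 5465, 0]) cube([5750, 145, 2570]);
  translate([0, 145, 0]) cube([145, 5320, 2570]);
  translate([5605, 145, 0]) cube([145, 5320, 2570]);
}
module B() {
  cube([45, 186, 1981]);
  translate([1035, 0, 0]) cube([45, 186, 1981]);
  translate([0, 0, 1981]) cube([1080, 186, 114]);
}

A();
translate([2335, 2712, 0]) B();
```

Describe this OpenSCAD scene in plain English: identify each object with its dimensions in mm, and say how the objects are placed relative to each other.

A is a box-shaped house frame (walls only): outside footprint 5750×5610 mm, wall height 2570 mm, wall thickness 145 mm. The two y-facing walls run the full x-width; the two x-facing walls fit between the inner faces of the y-facing walls.

B is a door frame. The clear opening is 990 mm wide and 1981 mm high. Two 45 mm wide jambs, 186 mm deep, stand either side of the opening from the floor to the top of the opening. A 114 mm thick head sits across the top of both jambs, spanning the full outside width of the frame.

The door frame sits inside the house frame, centred.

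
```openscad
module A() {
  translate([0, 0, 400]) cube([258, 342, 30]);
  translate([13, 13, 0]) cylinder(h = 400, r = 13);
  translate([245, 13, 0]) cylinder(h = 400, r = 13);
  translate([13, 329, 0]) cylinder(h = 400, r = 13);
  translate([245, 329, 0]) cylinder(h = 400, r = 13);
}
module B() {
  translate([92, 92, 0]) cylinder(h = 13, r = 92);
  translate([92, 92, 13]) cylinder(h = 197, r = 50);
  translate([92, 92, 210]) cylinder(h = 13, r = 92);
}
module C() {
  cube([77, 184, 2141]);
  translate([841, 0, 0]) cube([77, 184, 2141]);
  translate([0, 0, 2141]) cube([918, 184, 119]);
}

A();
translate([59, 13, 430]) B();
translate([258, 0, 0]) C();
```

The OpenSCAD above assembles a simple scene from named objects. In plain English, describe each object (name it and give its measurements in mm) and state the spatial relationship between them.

A is a four-legged stool. The seat is a 258×342×30 mm slab whose top surface is at z = 430 mm; four round legs, each 26 mm in diameter, run from the floor (z = 0) to the underside of the seat, each leg's axis is inset half a diameter from the nearest pair of seat edges (so the leg's bounding box is flush with the corner).

B is a spool: two coaxial disc flanges of radius 92 mm and thickness 13 mm, joined by a core cylinder of radius 50 mm and height 197 mm. The lower flange rests on z = 0 and the three cylinders share a vertical axis.

C is a rectangular door frame: two vertical jambs of 77×184 mm section, 2141 mm tall, with a clear opening 764 mm wide between their inner faces. A header 119 mm tall and 184 mm deep lies on top of the jambs and spans the full outside width.

The spool is on top of the stool. The door frame is against the stool's +x side, with their −y faces flush.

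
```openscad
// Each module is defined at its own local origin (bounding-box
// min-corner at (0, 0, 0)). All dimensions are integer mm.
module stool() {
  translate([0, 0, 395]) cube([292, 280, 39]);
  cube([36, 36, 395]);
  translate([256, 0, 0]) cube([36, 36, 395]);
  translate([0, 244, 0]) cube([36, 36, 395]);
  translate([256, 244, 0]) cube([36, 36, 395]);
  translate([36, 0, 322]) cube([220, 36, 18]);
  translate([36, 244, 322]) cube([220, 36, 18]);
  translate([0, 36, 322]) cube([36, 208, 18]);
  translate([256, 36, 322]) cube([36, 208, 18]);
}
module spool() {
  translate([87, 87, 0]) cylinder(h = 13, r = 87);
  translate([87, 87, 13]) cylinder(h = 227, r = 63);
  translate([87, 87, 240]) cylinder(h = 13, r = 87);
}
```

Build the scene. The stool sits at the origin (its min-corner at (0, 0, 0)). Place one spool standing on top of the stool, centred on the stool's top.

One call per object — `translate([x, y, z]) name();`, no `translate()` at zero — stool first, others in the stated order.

stool();
translate([59, 53, 434]) spool();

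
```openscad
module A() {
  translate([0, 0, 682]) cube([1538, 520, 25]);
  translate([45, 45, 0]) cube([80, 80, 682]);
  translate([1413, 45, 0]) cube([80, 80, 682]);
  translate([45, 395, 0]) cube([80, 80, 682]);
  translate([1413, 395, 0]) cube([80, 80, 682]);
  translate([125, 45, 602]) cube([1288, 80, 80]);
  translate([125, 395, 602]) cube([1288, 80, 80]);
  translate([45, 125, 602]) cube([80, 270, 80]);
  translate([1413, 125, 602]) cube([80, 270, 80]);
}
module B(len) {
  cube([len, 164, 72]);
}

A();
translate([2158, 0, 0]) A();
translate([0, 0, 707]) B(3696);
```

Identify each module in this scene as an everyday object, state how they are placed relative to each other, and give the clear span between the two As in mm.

A is a table. B is a beam. A beam spans the tops of two tables. The clear span between the two tables is 620 mm.

Second table starts at x = 2158; first ends at x = 1538; clear span = 2158 − 1538 = 620 mm.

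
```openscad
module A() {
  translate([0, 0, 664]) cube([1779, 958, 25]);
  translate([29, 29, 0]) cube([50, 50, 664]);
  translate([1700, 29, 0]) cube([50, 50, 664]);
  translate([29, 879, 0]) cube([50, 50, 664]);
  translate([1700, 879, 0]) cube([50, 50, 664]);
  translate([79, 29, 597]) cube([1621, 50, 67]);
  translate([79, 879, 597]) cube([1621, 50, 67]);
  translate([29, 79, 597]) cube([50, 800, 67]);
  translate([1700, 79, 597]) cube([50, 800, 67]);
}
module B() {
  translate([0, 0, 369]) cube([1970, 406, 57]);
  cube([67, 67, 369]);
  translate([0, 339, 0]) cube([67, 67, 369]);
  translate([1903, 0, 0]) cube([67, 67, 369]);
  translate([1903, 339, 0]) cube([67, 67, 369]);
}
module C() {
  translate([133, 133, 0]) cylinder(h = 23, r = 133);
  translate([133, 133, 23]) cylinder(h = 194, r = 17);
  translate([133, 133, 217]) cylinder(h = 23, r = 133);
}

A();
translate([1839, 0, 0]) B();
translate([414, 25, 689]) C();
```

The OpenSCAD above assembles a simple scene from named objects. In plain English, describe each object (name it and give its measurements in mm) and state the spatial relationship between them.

A is a table with a 1779×958 mm rectangular top, 25 mm thick, top surface at z = 689 mm, supported by four 50×50 mm square legs, each inset 29 mm from the nearest pair of top edges, running from the floor. Four apron rails, 50 mm thick and 67 mm tall, run between adjacent legs with their top edges flush with the underside of the top and their outer faces flush with the legs' outer faces.

B is a long wooden bench with a 1970 mm (x) × 406 mm (y) seat, 57 mm thick, its top surface 426 mm above the floor. Four 67 mm square legs at the seat corners, flush with the edges, run from z = 0 to the seat underside.

C is a spool: two coaxial disc flanges of radius 133 mm and thickness 23 mm, joined by a core cylinder of radius 17 mm and height 194 mm. The lower flange rests on z = 0 and the three cylinders share a vertical axis.

The bench is on the floor beside the table on its +x side. The spool is on top of the table.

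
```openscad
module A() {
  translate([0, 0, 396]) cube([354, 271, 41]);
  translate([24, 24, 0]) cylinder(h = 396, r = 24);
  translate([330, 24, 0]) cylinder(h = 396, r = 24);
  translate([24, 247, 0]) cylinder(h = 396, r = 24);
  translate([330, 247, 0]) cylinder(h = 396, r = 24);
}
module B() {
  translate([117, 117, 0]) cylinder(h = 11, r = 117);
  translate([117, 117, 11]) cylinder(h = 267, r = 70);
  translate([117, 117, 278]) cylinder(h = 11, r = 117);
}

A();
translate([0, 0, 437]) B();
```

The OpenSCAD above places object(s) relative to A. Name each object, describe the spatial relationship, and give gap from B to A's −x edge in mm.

The spool's min-x is at 0; the stool's min-x is 0; gap = 0 mm.

A is a stool. B is a spool. The spool is on top of the stool. The gap from the spool to the stool's −x edge is 0 mm.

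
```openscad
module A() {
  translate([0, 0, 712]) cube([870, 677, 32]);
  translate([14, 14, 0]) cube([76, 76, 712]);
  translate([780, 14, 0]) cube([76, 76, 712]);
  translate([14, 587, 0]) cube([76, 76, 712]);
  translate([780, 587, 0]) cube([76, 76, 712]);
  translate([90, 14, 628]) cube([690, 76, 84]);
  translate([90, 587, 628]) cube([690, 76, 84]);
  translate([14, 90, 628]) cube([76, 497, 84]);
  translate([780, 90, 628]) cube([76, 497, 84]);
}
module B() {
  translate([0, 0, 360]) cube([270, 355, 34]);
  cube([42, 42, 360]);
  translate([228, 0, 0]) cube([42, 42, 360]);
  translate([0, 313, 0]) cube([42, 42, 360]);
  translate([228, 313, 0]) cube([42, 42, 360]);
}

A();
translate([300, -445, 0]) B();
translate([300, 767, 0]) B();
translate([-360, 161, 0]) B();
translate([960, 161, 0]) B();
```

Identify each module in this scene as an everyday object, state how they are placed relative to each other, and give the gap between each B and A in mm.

Each stool's nearest face is 90 mm from the table's bounding box.

A is a table. B is a stool. Four stools sit around the table at the −y, +y, −x, +x sides. The gap between each stool and the table is 90 mm.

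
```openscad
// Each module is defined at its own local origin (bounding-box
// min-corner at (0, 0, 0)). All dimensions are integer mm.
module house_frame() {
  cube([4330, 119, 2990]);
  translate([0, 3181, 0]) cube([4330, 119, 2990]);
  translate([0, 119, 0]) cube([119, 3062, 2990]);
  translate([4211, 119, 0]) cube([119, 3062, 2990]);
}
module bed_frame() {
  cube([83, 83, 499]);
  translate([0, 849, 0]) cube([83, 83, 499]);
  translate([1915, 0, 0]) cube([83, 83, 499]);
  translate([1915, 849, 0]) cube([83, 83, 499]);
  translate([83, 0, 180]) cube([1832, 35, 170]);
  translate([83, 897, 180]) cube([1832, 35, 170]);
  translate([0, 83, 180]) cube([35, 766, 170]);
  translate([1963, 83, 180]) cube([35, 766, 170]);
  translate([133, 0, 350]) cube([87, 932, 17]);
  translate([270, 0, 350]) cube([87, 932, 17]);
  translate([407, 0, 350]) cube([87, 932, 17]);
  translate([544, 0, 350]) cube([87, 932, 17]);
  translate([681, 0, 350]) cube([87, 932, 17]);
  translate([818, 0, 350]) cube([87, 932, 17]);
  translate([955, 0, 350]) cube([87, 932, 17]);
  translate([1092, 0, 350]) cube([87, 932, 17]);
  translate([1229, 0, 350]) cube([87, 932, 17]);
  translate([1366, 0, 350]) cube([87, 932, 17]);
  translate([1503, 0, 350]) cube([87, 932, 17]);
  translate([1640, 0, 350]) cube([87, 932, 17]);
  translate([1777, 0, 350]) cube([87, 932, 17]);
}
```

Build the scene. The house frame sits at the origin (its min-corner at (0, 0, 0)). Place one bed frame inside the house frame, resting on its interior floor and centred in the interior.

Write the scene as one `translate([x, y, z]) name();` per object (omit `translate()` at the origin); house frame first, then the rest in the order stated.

house_frame();
translate([1166, 1184, 0]) bed_frame();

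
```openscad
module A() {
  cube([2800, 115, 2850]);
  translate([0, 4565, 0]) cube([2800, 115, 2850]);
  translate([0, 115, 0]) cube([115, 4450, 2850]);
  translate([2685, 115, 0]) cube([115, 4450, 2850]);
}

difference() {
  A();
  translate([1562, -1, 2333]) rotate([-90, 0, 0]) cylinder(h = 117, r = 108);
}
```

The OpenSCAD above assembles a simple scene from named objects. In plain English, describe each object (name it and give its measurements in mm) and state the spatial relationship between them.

A is the wall frame of a small rectangular building: four walls, each 2850 mm tall and 115 mm thick, enclosing a footprint 2800 mm (x) by 4680 mm (y) outside-to-outside, with no floor or roof. The front and back walls (the −y and +y sides) span the full width; the two side walls fit between them.

The house frame has a circular hole of radius 108 mm through its front wall, centred at (x = 1562, z = 2333).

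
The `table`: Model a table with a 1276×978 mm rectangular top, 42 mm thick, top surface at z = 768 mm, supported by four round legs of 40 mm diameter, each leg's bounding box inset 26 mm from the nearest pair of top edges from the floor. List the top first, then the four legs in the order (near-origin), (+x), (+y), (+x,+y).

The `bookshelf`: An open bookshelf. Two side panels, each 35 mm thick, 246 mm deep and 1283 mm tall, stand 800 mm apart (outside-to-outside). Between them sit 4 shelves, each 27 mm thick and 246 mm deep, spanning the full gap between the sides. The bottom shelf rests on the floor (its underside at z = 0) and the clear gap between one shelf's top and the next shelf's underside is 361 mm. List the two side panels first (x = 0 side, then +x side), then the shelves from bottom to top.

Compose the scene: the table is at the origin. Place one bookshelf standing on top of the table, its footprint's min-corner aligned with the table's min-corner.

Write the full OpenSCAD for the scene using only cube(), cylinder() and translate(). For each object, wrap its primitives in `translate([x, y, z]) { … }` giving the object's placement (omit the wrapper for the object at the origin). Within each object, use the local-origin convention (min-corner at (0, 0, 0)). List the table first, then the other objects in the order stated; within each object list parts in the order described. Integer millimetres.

translate([0, 0, 726]) cube([1276, 978, 42]);
translate([46, 46, 0]) cylinder(h = 726, r = 20);
translate([1230, 46, 0]) cylinder(h = 726, r = 20);
translate([46, 932, 0]) cylinder(h = 726, r = 20);
translate([1230, 932, 0]) cylinder(h = 726, r = 20);
translate([0, 0, 768]) {
  cube([35, 246, 1283]);
  translate([765, 0, 0]) cube([35, 246, 1283]);
  translate([35, 0, 0]) cube([730, 246, 27]);
  translate([35, 0, 388]) cube([730, 246, 27]);
  translate([35, 0, 776]) cube([730, 246, 27]);
  translate([35, 0, 1164]) cube([730, 246, 27]);
}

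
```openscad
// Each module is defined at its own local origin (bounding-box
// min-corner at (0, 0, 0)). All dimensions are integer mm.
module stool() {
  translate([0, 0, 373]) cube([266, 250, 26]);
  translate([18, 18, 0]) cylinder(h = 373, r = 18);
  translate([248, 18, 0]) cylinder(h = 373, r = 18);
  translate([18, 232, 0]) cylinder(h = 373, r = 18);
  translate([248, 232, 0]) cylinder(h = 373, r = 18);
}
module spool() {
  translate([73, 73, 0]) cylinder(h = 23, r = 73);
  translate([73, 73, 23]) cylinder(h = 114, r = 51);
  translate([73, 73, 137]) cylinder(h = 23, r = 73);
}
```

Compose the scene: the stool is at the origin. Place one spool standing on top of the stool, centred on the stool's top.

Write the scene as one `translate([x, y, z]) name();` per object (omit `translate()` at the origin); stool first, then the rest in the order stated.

stool();
translate([60, 52, 399]) spool();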